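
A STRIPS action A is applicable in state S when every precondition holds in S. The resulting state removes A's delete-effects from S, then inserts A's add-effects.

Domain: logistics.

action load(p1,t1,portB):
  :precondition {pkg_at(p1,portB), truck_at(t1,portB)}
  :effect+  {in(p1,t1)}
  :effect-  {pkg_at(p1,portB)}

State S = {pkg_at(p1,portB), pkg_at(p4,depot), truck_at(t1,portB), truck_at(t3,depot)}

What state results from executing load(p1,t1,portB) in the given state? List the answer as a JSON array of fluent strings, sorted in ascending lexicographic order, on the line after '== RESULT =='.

Compute (S \ del) ∪ add:
  pre ⊆ S: {pkg_at(p1,portB), truck_at(t1,portB)} ⊆ S  — applicable
  S \ del = {pkg_at(p4,depot), truck_at(t1,portB), truck_at(t3,depot)}
  ∪ add   = {in(p1,t1), pkg_at(p4,depot), truck_at(t1,portB), truck_at(t3,depot)}

== RESULT ==
["in(p1,t1)", "pkg_at(p4,depot)", "truck_at(t1,portB)", "truck_at(t3,depot)"]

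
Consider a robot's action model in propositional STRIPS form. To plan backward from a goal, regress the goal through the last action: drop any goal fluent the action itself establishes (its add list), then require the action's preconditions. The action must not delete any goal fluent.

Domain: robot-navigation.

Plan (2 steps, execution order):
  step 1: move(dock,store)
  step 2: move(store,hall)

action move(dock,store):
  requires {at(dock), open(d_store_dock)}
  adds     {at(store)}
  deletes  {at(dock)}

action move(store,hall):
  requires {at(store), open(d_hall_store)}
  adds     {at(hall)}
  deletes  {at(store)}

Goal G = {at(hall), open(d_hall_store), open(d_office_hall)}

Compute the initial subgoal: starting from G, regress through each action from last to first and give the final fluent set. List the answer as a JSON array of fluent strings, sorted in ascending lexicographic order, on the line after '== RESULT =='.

Regress step by step:
  through step 2 (move(store,hall)): drop {at(hall)}, keep {open(d_hall_store), open(d_office_hall)}, require {at(store), open(d_hall_store)}
    → {at(store), open(d_hall_store), open(d_office_hall)}
  through step 1 (move(dock,store)): drop {at(store)}, keep {open(d_hall_store), open(d_office_hall)}, require {at(dock), open(d_store_dock)}
    → {at(dock), open(d_hall_store), open(d_office_hall), open(d_store_dock)}

== RESULT ==
["at(dock)", "open(d_hall_store)", "open(d_office_hall)", "open(d_store_dock)"]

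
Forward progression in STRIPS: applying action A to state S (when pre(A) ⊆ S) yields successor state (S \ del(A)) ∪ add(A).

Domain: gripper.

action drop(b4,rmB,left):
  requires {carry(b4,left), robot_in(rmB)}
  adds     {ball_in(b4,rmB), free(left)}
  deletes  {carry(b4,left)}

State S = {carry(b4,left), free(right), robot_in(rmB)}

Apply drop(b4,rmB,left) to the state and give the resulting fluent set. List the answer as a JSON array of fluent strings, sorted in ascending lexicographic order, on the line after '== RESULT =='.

Progress:
  pre ⊆ S: {carry(b4,left), robot_in(rmB)} ⊆ S  — applicable
  S \ del = {free(right), robot_in(rmB)}
  ∪ add   = {ball_in(b4,rmB), free(left), free(right), robot_in(rmB)}

== RESULT ==
["ball_in(b4,rmB)", "free(left)", "free(right)", "robot_in(rmB)"]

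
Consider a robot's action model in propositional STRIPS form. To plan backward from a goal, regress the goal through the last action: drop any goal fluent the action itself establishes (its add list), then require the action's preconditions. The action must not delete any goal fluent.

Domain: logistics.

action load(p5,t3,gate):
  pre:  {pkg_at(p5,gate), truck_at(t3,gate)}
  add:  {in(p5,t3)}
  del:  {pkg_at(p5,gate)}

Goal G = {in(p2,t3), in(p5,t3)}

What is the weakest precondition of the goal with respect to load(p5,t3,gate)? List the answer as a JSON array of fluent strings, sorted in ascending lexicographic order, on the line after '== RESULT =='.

Compute (G \ add) ∪ pre:
  G ∩ del = {}  (empty — regression defined)
  G \ add = {in(p2,t3), in(p5,t3)} \ {in(p5,t3)} = {in(p2,t3)}
  ∪ pre   = {in(p2,t3)} ∪ {pkg_at(p5,gate), truck_at(t3,gate)}
          = {in(p2,t3), pkg_at(p5,gate), truck_at(t3,gate)}

== RESULT ==
["in(p2,t3)", "pkg_at(p5,gate)", "truck_at(t3,gate)"]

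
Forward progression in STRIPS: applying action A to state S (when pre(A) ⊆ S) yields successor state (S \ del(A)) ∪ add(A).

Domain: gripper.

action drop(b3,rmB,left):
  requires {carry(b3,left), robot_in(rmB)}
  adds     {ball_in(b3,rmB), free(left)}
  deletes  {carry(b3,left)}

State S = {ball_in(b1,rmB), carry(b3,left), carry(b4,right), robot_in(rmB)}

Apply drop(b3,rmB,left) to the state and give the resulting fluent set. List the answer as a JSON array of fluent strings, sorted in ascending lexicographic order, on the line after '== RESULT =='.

Progress:
  pre ⊆ S: {carry(b3,left), robot_in(rmB)} ⊆ S  — applicable
  S \ del = {ball_in(b1,rmB), carry(b4,right), robot_in(rmB)}
  ∪ add   = {ball_in(b1,rmB), ball_in(b3,rmB), carry(b4,right), free(left), robot_in(rmB)}

== RESULT ==
["ball_in(b1,rmB)", "ball_in(b3,rmB)", "carry(b4,right)", "free(left)", "robot_in(rmB)"]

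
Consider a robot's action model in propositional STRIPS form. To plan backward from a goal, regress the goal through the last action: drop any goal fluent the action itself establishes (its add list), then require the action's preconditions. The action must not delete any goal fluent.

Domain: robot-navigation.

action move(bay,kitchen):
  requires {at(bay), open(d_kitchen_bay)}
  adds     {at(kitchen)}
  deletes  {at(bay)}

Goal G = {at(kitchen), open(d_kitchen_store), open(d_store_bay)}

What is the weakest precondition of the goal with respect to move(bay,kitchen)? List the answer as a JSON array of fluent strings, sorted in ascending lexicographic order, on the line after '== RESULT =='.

Compute (G \ add) ∪ pre:
  G ∩ del = {}  (empty — regression defined)
  G \ add = {at(kitchen), open(d_kitchen_store), open(d_store_bay)} \ {at(kitchen)} = {open(d_kitchen_store), open(d_store_bay)}
  ∪ pre   = {open(d_kitchen_store), open(d_store_bay)} ∪ {at(bay), open(d_kitchen_bay)}
          = {at(bay), open(d_kitchen_bay), open(d_kitchen_store), open(d_store_bay)}

== RESULT ==
["at(bay)", "open(d_kitchen_bay)", "open(d_kitchen_store)", "open(d_store_bay)"]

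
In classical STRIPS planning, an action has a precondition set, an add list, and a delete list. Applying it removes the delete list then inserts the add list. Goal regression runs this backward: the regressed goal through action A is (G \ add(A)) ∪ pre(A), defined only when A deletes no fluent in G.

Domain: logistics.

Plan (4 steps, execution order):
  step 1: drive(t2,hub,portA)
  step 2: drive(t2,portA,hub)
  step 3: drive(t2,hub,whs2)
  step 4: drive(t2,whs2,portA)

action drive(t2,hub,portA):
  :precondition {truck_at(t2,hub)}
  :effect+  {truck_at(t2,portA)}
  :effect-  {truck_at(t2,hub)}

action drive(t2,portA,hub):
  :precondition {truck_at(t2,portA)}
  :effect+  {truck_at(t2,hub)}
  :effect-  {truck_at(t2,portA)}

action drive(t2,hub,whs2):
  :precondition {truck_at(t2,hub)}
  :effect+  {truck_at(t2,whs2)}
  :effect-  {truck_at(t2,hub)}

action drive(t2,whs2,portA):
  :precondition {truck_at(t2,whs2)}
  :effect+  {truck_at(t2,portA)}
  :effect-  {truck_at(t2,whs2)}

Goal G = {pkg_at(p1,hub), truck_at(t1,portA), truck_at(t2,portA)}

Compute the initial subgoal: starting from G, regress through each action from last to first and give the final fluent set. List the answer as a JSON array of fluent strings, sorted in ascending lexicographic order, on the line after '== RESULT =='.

Work backward from the goal:
  through step 4 (drive(t2,whs2,portA)): drop {truck_at(t2,portA)}, keep {pkg_at(p1,hub), truck_at(t1,portA)}, require {truck_at(t2,whs2)}
    → {pkg_at(p1,hub), truck_at(t1,portA), truck_at(t2,whs2)}
  through step 3 (drive(t2,hub,whs2)): drop {truck_at(t2,whs2)}, keep {pkg_at(p1,hub), truck_at(t1,portA)}, require {truck_at(t2,hub)}
    → {pkg_at(p1,hub), truck_at(t1,portA), truck_at(t2,hub)}
  through step 2 (drive(t2,portA,hub)): drop {truck_at(t2,hub)}, keep {pkg_at(p1,hub), truck_at(t1,portA)}, require {truck_at(t2,portA)}
    → {pkg_at(p1,hub), truck_at(t1,portA), truck_at(t2,portA)}
  through step 1 (drive(t2,hub,portA)): drop {truck_at(t2,portA)}, keep {pkg_at(p1,hub), truck_at(t1,portA)}, require {truck_at(t2,hub)}
    → {pkg_at(p1,hub), truck_at(t1,portA), truck_at(t2,hub)}

== RESULT ==
["pkg_at(p1,hub)", "truck_at(t1,portA)", "truck_at(t2,hub)"]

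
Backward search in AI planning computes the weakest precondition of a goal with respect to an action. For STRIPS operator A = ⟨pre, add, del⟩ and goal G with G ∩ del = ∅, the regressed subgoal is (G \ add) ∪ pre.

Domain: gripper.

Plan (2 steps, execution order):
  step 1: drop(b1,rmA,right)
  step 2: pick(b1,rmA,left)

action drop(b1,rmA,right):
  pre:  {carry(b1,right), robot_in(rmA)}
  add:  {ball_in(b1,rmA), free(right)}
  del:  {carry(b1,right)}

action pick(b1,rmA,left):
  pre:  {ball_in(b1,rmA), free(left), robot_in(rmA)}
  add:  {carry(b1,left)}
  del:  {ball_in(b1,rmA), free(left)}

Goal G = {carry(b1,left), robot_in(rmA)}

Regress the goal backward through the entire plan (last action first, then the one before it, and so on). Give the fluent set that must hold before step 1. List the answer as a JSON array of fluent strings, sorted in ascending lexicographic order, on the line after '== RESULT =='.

Work backward from the goal:
  through step 2 (pick(b1,rmA,left)): drop {carry(b1,left)}, keep {robot_in(rmA)}, require {ball_in(b1,rmA), free(left), robot_in(rmA)}
    → {ball_in(b1,rmA), free(left), robot_in(rmA)}
  through step 1 (drop(b1,rmA,right)): drop {ball_in(b1,rmA)}, keep {free(left), robot_in(rmA)}, require {carry(b1,right), robot_in(rmA)}
    → {carry(b1,right), free(left), robot_in(rmA)}

== RESULT ==
["carry(b1,right)", "free(left)", "robot_in(rmA)"]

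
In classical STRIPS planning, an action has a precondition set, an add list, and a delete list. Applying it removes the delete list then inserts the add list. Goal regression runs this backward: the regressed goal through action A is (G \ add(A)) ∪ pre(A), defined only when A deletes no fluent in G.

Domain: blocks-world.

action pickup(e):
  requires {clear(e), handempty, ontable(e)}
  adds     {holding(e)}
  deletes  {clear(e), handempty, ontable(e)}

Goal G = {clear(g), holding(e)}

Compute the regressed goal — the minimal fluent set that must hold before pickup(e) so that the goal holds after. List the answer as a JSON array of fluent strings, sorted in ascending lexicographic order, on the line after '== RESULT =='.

Compute (G \ add) ∪ pre:
  G ∩ del = {}  (empty — regression defined)
  G \ add = {clear(g), holding(e)} \ {holding(e)} = {clear(g)}
  ∪ pre   = {clear(g)} ∪ {clear(e), handempty, ontable(e)}
          = {clear(e), clear(g), handempty, ontable(e)}

== RESULT ==
["clear(e)", "clear(g)", "handempty", "ontable(e)"]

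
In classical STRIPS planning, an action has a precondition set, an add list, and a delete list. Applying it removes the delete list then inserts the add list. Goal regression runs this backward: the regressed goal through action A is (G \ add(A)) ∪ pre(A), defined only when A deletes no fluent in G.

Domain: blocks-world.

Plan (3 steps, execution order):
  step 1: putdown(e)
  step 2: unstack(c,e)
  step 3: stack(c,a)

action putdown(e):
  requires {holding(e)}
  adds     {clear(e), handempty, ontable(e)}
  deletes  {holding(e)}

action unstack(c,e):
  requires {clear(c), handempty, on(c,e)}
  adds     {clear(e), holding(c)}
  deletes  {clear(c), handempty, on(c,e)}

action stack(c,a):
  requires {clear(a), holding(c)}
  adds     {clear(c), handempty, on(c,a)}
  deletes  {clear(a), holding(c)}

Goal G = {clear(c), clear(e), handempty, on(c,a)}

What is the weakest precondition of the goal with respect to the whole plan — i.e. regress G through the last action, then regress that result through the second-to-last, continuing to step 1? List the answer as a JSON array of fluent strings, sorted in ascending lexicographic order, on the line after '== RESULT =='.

Work backward from the goal:
  through step 3 (stack(c,a)): drop {clear(c), handempty, on(c,a)}, keep {clear(e)}, require {clear(a), holding(c)}
    → {clear(a), clear(e), holding(c)}
  through step 2 (unstack(c,e)): drop {clear(e), holding(c)}, keep {clear(a)}, require {clear(c), handempty, on(c,e)}
    → {clear(a), clear(c), handempty, on(c,e)}
  through step 1 (putdown(e)): drop {handempty}, keep {clear(a), clear(c), on(c,e)}, require {holding(e)}
    → {clear(a), clear(c), holding(e), on(c,e)}

== RESULT ==
["clear(a)", "clear(c)", "holding(e)", "on(c,e)"]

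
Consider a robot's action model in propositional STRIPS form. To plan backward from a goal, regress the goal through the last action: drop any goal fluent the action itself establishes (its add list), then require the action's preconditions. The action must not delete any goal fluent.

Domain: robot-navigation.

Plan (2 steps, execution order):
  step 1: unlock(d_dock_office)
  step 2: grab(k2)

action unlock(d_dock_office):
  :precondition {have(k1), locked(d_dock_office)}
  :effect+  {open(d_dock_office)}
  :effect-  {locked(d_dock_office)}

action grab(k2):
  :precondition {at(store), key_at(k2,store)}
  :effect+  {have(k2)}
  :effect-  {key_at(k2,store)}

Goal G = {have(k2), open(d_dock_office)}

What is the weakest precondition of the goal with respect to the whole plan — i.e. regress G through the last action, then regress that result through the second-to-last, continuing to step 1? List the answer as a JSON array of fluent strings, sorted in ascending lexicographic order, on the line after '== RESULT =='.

Work backward from the goal:
  through step 2 (grab(k2)): drop {have(k2)}, keep {open(d_dock_office)}, require {at(store), key_at(k2,store)}
    → {at(store), key_at(k2,store), open(d_dock_office)}
  through step 1 (unlock(d_dock_office)): drop {open(d_dock_office)}, keep {at(store), key_at(k2,store)}, require {have(k1), locked(d_dock_office)}
    → {at(store), have(k1), key_at(k2,store), locked(d_dock_office)}

== RESULT ==
["at(store)", "have(k1)", "key_at(k2,store)", "locked(d_dock_office)"]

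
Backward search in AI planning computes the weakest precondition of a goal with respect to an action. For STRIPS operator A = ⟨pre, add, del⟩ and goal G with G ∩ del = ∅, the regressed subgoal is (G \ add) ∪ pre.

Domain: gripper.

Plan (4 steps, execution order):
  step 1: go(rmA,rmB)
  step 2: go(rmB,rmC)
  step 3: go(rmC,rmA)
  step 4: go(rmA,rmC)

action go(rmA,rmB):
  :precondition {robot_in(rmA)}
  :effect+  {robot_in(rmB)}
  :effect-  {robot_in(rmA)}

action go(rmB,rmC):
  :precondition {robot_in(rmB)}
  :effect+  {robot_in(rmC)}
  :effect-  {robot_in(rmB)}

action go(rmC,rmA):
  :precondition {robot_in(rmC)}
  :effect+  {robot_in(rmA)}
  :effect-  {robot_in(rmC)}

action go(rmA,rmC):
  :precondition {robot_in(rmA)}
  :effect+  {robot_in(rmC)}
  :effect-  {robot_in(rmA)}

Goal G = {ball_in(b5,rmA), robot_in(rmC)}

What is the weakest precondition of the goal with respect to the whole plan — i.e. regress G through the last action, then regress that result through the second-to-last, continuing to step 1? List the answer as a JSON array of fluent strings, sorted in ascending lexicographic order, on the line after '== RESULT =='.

Regress step by step:
  through step 4 (go(rmA,rmC)): drop {robot_in(rmC)}, keep {ball_in(b5,rmA)}, require {robot_in(rmA)}
    → {ball_in(b5,rmA), robot_in(rmA)}
  through step 3 (go(rmC,rmA)): drop {robot_in(rmA)}, keep {ball_in(b5,rmA)}, require {robot_in(rmC)}
    → {ball_in(b5,rmA), robot_in(rmC)}
  through step 2 (go(rmB,rmC)): drop {robot_in(rmC)}, keep {ball_in(b5,rmA)}, require {robot_in(rmB)}
    → {ball_in(b5,rmA), robot_in(rmB)}
  through step 1 (go(rmA,rmB)): drop {robot_in(rmB)}, keep {ball_in(b5,rmA)}, require {robot_in(rmA)}
    → {ball_in(b5,rmA), robot_in(rmA)}

== RESULT ==
["ball_in(b5,rmA)", "robot_in(rmA)"]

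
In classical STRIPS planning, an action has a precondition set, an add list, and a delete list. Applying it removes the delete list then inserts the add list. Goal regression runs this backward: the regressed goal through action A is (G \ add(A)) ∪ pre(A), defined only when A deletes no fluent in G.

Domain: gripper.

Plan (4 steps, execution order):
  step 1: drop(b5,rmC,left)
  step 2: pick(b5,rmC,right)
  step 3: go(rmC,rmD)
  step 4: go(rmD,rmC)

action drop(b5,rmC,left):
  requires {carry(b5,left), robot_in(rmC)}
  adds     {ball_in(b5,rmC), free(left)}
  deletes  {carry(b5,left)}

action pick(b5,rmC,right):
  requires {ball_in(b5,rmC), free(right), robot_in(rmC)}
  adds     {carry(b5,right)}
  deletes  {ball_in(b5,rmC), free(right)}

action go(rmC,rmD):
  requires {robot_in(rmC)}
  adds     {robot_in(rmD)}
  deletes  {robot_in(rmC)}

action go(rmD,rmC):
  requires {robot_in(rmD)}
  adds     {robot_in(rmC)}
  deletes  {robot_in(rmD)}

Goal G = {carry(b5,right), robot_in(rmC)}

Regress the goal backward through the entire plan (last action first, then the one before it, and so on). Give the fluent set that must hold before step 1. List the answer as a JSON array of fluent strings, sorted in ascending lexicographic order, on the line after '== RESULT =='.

Work backward from the goal:
  through step 4 (go(rmD,rmC)): drop {robot_in(rmC)}, keep {carry(b5,right)}, require {robot_in(rmD)}
    → {carry(b5,right), robot_in(rmD)}
  through step 3 (go(rmC,rmD)): drop {robot_in(rmD)}, keep {carry(b5,right)}, require {robot_in(rmC)}
    → {carry(b5,right), robot_in(rmC)}
  through step 2 (pick(b5,rmC,right)): drop {carry(b5,right)}, keep {robot_in(rmC)}, require {ball_in(b5,rmC), free(right), robot_in(rmC)}
    → {ball_in(b5,rmC), free(right), robot_in(rmC)}
  through step 1 (drop(b5,rmC,left)): drop {ball_in(b5,rmC)}, keep {free(right), robot_in(rmC)}, require {carry(b5,left), robot_in(rmC)}
    → {carry(b5,left), free(right), robot_in(rmC)}

== RESULT ==
["carry(b5,left)", "free(right)", "robot_in(rmC)"]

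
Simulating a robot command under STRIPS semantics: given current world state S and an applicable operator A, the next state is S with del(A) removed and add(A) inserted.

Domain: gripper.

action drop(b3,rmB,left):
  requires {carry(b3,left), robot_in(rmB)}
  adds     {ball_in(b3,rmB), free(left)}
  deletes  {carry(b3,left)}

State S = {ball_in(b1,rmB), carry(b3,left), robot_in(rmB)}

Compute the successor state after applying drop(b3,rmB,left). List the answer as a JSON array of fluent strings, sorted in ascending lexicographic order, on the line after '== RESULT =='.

Progress:
  pre ⊆ S: {carry(b3,left), robot_in(rmB)} ⊆ S  — applicable
  S \ del = {ball_in(b1,rmB), robot_in(rmB)}
  ∪ add   = {ball_in(b1,rmB), ball_in(b3,rmB), free(left), robot_in(rmB)}

== RESULT ==
["ball_in(b1,rmB)", "ball_in(b3,rmB)", "free(left)", "robot_in(rmB)"]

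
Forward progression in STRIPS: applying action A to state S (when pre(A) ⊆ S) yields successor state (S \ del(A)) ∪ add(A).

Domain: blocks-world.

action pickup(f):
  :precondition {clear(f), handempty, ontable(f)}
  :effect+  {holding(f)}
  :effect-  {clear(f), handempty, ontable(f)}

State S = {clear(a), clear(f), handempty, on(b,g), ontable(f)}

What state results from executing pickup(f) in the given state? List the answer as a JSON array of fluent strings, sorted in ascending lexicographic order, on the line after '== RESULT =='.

Compute (S \ del) ∪ add:
  pre ⊆ S: {clear(f), handempty, ontable(f)} ⊆ S  — applicable
  S \ del = {clear(a), on(b,g)}
  ∪ add   = {clear(a), holding(f), on(b,g)}

== RESULT ==
["clear(a)", "holding(f)", "on(b,g)"]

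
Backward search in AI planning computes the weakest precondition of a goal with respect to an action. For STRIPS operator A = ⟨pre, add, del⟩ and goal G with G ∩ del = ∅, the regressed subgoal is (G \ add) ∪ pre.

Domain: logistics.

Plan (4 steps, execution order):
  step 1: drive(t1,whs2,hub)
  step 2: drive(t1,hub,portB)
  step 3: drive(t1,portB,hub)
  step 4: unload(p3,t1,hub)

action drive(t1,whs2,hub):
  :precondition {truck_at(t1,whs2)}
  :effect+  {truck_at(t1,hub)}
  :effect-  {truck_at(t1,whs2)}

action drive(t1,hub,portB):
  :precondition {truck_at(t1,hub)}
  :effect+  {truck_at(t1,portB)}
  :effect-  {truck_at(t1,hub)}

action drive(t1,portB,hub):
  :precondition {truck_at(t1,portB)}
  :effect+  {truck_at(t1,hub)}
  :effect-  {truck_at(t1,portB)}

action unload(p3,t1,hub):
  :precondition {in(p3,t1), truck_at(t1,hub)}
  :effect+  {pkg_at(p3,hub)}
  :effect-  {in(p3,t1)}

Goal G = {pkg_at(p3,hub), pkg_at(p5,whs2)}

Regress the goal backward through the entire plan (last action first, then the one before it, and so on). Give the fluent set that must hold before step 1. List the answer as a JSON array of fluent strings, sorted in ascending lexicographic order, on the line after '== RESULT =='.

Work backward from the goal:
  through step 4 (unload(p3,t1,hub)): drop {pkg_at(p3,hub)}, keep {pkg_at(p5,whs2)}, require {in(p3,t1), truck_at(t1,hub)}
    → {in(p3,t1), pkg_at(p5,whs2), truck_at(t1,hub)}
  through step 3 (drive(t1,portB,hub)): drop {truck_at(t1,hub)}, keep {in(p3,t1), pkg_at(p5,whs2)}, require {truck_at(t1,portB)}
    → {in(p3,t1), pkg_at(p5,whs2), truck_at(t1,portB)}
  through step 2 (drive(t1,hub,portB)): drop {truck_at(t1,portB)}, keep {in(p3,t1), pkg_at(p5,whs2)}, require {truck_at(t1,hub)}
    → {in(p3,t1), pkg_at(p5,whs2), truck_at(t1,hub)}
  through step 1 (drive(t1,whs2,hub)): drop {truck_at(t1,hub)}, keep {in(p3,t1), pkg_at(p5,whs2)}, require {truck_at(t1,whs2)}
    → {in(p3,t1), pkg_at(p5,whs2), truck_at(t1,whs2)}

== RESULT ==
["in(p3,t1)", "pkg_at(p5,whs2)", "truck_at(t1,whs2)"]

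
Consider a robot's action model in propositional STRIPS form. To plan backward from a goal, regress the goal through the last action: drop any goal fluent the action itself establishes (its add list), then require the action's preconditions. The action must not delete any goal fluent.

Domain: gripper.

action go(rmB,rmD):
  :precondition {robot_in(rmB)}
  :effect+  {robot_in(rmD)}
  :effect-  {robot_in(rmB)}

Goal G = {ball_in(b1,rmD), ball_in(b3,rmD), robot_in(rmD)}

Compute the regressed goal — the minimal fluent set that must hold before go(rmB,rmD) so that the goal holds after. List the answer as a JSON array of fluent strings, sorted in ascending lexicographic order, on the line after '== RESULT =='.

Compute (G \ add) ∪ pre:
  G ∩ del = {}  (empty — regression defined)
  G \ add = {ball_in(b1,rmD), ball_in(b3,rmD), robot_in(rmD)} \ {robot_in(rmD)} = {ball_in(b1,rmD), ball_in(b3,rmD)}
  ∪ pre   = {ball_in(b1,rmD), ball_in(b3,rmD)} ∪ {robot_in(rmB)}
          = {ball_in(b1,rmD), ball_in(b3,rmD), robot_in(rmB)}

== RESULT ==
["ball_in(b1,rmD)", "ball_in(b3,rmD)", "robot_in(rmB)"]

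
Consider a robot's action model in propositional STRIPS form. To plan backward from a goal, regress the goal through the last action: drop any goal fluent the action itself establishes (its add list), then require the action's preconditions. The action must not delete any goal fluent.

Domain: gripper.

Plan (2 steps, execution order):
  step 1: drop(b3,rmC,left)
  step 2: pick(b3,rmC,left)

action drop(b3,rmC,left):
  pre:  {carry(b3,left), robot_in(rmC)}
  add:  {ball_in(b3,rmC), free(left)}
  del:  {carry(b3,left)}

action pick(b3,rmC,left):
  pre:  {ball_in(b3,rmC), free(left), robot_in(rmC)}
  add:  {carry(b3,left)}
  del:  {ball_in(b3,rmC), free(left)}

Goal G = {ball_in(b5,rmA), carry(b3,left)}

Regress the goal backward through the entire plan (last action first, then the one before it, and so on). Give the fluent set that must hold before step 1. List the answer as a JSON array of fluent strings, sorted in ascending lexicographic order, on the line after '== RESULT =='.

Work backward from the goal:
  through step 2 (pick(b3,rmC,left)): drop {carry(b3,left)}, keep {ball_in(b5,rmA)}, require {ball_in(b3,rmC), free(left), robot_in(rmC)}
    → {ball_in(b3,rmC), ball_in(b5,rmA), free(left), robot_in(rmC)}
  through step 1 (drop(b3,rmC,left)): drop {ball_in(b3,rmC), free(left)}, keep {ball_in(b5,rmA), robot_in(rmC)}, require {carry(b3,left), robot_in(rmC)}
    → {ball_in(b5,rmA), carry(b3,left), robot_in(rmC)}

== RESULT ==
["ball_in(b5,rmA)", "carry(b3,left)", "robot_in(rmC)"]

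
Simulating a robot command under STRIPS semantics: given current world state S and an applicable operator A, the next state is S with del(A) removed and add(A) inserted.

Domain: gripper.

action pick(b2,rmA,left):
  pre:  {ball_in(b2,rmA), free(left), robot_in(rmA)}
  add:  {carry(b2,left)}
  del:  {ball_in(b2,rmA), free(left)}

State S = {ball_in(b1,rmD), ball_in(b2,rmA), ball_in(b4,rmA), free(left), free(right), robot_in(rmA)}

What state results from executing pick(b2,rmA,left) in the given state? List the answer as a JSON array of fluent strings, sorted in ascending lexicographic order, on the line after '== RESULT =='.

Progress:
  pre ⊆ S: {ball_in(b2,rmA), free(left), robot_in(rmA)} ⊆ S  — applicable
  S \ del = {ball_in(b1,rmD), ball_in(b4,rmA), free(right), robot_in(rmA)}
  ∪ add   = {ball_in(b1,rmD), ball_in(b4,rmA), carry(b2,left), free(right), robot_in(rmA)}

== RESULT ==
["ball_in(b1,rmD)", "ball_in(b4,rmA)", "carry(b2,left)", "free(right)", "robot_in(rmA)"]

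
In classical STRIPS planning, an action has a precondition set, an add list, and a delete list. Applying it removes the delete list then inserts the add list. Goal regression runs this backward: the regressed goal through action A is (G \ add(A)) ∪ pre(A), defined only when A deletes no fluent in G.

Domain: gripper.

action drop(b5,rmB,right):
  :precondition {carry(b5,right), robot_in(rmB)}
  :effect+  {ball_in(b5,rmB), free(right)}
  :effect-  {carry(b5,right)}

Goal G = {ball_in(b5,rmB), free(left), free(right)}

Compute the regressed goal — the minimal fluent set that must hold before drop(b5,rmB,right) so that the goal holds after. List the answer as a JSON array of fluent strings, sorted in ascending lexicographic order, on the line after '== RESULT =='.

Regress:
  G ∩ del = {}  (empty — regression defined)
  G \ add = {ball_in(b5,rmB), free(left), free(right)} \ {ball_in(b5,rmB), free(right)} = {free(left)}
  ∪ pre   = {free(left)} ∪ {carry(b5,right), robot_in(rmB)}
          = {carry(b5,right), free(left), robot_in(rmB)}

== RESULT ==
["carry(b5,right)", "free(left)", "robot_in(rmB)"]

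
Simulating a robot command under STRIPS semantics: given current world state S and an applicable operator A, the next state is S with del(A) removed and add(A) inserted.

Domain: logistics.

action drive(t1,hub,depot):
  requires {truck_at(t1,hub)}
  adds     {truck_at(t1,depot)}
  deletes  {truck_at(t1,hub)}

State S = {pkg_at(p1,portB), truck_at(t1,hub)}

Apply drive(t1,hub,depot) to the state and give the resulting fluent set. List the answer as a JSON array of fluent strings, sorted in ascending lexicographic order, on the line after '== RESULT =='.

Progress:
  pre ⊆ S: {truck_at(t1,hub)} ⊆ S  — applicable
  S \ del = {pkg_at(p1,portB)}
  ∪ add   = {pkg_at(p1,portB), truck_at(t1,depot)}

== RESULT ==
["pkg_at(p1,portB)", "truck_at(t1,depot)"]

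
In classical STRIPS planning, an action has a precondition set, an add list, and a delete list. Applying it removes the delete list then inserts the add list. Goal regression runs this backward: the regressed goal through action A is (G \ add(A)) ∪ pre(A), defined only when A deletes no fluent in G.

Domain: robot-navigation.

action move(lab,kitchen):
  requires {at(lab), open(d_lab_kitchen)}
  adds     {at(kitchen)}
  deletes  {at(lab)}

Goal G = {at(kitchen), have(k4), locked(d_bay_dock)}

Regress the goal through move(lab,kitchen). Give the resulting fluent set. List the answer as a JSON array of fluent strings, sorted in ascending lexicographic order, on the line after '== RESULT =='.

Compute (G \ add) ∪ pre:
  G ∩ del = {}  (empty — regression defined)
  G \ add = {at(kitchen), have(k4), locked(d_bay_dock)} \ {at(kitchen)} = {have(k4), locked(d_bay_dock)}
  ∪ pre   = {have(k4), locked(d_bay_dock)} ∪ {at(lab), open(d_lab_kitchen)}
          = {at(lab), have(k4), locked(d_bay_dock), open(d_lab_kitchen)}

== RESULT ==
["at(lab)", "have(k4)", "locked(d_bay_dock)", "open(d_lab_kitchen)"]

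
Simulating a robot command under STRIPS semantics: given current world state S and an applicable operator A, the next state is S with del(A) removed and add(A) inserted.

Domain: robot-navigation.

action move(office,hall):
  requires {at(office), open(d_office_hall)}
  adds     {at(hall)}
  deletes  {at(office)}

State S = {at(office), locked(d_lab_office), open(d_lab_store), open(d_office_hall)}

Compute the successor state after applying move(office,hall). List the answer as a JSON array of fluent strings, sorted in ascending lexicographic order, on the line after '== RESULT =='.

Compute (S \ del) ∪ add:
  pre ⊆ S: {at(office), open(d_office_hall)} ⊆ S  — applicable
  S \ del = {locked(d_lab_office), open(d_lab_store), open(d_office_hall)}
  ∪ add   = {at(hall), locked(d_lab_office), open(d_lab_store), open(d_office_hall)}

== RESULT ==
["at(hall)", "locked(d_lab_office)", "open(d_lab_store)", "open(d_office_hall)"]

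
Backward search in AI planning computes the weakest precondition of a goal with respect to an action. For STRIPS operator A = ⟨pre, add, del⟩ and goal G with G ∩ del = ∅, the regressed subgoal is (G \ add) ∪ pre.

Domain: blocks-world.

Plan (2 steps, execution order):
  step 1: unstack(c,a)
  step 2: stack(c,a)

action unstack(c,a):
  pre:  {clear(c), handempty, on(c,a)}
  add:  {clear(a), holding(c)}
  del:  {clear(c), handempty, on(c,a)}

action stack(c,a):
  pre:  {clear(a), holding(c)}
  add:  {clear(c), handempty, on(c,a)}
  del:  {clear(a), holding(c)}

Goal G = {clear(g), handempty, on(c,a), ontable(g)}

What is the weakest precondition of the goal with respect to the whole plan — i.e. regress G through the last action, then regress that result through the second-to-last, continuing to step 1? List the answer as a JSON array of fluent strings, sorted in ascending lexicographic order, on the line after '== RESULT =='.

Work backward from the goal:
  through step 2 (stack(c,a)): drop {handempty, on(c,a)}, keep {clear(g), ontable(g)}, require {clear(a), holding(c)}
    → {clear(a), clear(g), holding(c), ontable(g)}
  through step 1 (unstack(c,a)): drop {clear(a), holding(c)}, keep {clear(g), ontable(g)}, require {clear(c), handempty, on(c,a)}
    → {clear(c), clear(g), handempty, on(c,a), ontable(g)}

== RESULT ==
["clear(c)", "clear(g)", "handempty", "on(c,a)", "ontable(g)"]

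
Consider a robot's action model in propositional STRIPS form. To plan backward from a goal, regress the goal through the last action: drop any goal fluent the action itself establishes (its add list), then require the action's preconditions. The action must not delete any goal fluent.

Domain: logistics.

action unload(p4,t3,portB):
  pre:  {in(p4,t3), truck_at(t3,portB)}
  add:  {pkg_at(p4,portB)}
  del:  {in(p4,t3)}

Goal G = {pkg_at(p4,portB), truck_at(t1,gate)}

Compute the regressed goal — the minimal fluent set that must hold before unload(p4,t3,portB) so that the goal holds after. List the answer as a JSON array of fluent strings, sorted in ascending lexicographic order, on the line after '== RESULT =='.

Regress:
  G ∩ del = {}  (empty — regression defined)
  G \ add = {pkg_at(p4,portB), truck_at(t1,gate)} \ {pkg_at(p4,portB)} = {truck_at(t1,gate)}
  ∪ pre   = {truck_at(t1,gate)} ∪ {in(p4,t3), truck_at(t3,portB)}
          = {in(p4,t3), truck_at(t1,gate), truck_at(t3,portB)}

== RESULT ==
["in(p4,t3)", "truck_at(t1,gate)", "truck_at(t3,portB)"]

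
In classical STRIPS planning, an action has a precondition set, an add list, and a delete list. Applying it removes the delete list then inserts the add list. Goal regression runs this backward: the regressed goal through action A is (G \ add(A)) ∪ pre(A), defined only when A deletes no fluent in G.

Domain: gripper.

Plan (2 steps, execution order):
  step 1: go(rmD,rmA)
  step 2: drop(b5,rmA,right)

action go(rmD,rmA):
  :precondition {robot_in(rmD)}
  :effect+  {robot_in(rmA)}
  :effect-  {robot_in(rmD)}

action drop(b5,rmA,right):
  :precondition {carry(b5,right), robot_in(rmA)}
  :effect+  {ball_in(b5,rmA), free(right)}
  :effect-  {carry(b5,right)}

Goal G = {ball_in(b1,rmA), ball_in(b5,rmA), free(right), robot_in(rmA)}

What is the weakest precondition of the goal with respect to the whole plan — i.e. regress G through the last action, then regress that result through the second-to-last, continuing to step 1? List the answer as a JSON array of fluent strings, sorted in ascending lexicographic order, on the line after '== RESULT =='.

Work backward from the goal:
  through step 2 (drop(b5,rmA,right)): drop {ball_in(b5,rmA), free(right)}, keep {ball_in(b1,rmA), robot_in(rmA)}, require {carry(b5,right), robot_in(rmA)}
    → {ball_in(b1,rmA), carry(b5,right), robot_in(rmA)}
  through step 1 (go(rmD,rmA)): drop {robot_in(rmA)}, keep {ball_in(b1,rmA), carry(b5,right)}, require {robot_in(rmD)}
    → {ball_in(b1,rmA), carry(b5,right), robot_in(rmD)}

== RESULT ==
["ball_in(b1,rmA)", "carry(b5,right)", "robot_in(rmD)"]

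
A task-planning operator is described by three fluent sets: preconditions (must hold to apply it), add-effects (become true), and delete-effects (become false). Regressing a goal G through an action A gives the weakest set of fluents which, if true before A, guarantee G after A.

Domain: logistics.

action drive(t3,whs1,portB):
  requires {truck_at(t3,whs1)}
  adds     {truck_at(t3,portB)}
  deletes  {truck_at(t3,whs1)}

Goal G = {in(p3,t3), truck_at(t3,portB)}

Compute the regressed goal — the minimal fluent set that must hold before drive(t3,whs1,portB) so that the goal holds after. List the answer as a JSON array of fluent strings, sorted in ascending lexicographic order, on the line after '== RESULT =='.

Compute (G \ add) ∪ pre:
  G ∩ del = {}  (empty — regression defined)
  G \ add = {in(p3,t3), truck_at(t3,portB)} \ {truck_at(t3,portB)} = {in(p3,t3)}
  ∪ pre   = {in(p3,t3)} ∪ {truck_at(t3,whs1)}
          = {in(p3,t3), truck_at(t3,whs1)}

== RESULT ==
["in(p3,t3)", "truck_at(t3,whs1)"]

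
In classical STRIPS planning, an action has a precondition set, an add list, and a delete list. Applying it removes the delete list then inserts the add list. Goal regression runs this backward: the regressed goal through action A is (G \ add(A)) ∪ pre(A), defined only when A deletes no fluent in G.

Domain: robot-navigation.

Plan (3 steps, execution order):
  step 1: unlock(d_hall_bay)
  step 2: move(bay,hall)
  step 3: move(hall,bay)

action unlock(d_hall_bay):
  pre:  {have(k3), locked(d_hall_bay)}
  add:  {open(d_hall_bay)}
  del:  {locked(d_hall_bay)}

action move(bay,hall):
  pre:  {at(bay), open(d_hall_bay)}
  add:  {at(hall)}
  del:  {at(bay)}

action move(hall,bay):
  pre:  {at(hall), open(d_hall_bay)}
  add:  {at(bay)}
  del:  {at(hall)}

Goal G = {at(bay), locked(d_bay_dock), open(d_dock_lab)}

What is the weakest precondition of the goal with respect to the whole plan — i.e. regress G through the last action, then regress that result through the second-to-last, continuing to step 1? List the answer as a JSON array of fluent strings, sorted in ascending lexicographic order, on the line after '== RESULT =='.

Work backward from the goal:
  through step 3 (move(hall,bay)): drop {at(bay)}, keep {locked(d_bay_dock), open(d_dock_lab)}, require {at(hall), open(d_hall_bay)}
    → {at(hall), locked(d_bay_dock), open(d_dock_lab), open(d_hall_bay)}
  through step 2 (move(bay,hall)): drop {at(hall)}, keep {locked(d_bay_dock), open(d_dock_lab), open(d_hall_bay)}, require {at(bay), open(d_hall_bay)}
    → {at(bay), locked(d_bay_dock), open(d_dock_lab), open(d_hall_bay)}
  through step 1 (unlock(d_hall_bay)): drop {open(d_hall_bay)}, keep {at(bay), locked(d_bay_dock), open(d_dock_lab)}, require {have(k3), locked(d_hall_bay)}
    → {at(bay), have(k3), locked(d_bay_dock), locked(d_hall_bay), open(d_dock_lab)}

== RESULT ==
["at(bay)", "have(k3)", "locked(d_bay_dock)", "locked(d_hall_bay)", "open(d_dock_lab)"]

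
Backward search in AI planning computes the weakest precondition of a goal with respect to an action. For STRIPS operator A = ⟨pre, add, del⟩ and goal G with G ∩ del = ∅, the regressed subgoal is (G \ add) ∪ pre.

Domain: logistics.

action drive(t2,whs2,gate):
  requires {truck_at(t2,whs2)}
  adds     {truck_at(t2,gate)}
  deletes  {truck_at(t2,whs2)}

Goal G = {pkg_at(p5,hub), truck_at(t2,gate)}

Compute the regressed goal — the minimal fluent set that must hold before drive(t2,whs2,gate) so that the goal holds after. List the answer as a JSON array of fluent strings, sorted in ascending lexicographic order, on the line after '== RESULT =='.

Regress:
  G ∩ del = {}  (empty — regression defined)
  G \ add = {pkg_at(p5,hub), truck_at(t2,gate)} \ {truck_at(t2,gate)} = {pkg_at(p5,hub)}
  ∪ pre   = {pkg_at(p5,hub)} ∪ {truck_at(t2,whs2)}
          = {pkg_at(p5,hub), truck_at(t2,whs2)}

== RESULT ==
["pkg_at(p5,hub)", "truck_at(t2,whs2)"]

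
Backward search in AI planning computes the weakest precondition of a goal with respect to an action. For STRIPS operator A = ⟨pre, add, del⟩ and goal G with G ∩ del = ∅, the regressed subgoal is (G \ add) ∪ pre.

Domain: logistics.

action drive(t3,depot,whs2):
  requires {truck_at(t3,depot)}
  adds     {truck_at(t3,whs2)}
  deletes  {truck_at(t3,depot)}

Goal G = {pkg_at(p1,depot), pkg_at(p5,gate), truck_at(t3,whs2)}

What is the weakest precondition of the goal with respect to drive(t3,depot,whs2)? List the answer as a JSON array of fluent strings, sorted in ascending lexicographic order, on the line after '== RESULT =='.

Regress:
  G ∩ del = {}  (empty — regression defined)
  G \ add = {pkg_at(p1,depot), pkg_at(p5,gate), truck_at(t3,whs2)} \ {truck_at(t3,whs2)} = {pkg_at(p1,depot), pkg_at(p5,gate)}
  ∪ pre   = {pkg_at(p1,depot), pkg_at(p5,gate)} ∪ {truck_at(t3,depot)}
          = {pkg_at(p1,depot), pkg_at(p5,gate), truck_at(t3,depot)}

== RESULT ==
["pkg_at(p1,depot)", "pkg_at(p5,gate)", "truck_at(t3,depot)"]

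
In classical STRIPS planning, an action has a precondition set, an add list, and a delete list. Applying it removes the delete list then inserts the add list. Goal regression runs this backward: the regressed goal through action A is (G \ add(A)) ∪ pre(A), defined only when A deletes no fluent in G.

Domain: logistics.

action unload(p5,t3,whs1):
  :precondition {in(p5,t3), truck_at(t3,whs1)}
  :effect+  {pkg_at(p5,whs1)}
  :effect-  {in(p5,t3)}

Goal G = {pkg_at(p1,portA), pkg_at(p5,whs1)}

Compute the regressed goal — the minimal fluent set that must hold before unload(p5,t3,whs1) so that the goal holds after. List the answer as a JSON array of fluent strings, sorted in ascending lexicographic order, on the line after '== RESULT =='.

Regress:
  G ∩ del = {}  (empty — regression defined)
  G \ add = {pkg_at(p1,portA), pkg_at(p5,whs1)} \ {pkg_at(p5,whs1)} = {pkg_at(p1,portA)}
  ∪ pre   = {pkg_at(p1,portA)} ∪ {in(p5,t3), truck_at(t3,whs1)}
          = {in(p5,t3), pkg_at(p1,portA), truck_at(t3,whs1)}

== RESULT ==
["in(p5,t3)", "pkg_at(p1,portA)", "truck_at(t3,whs1)"]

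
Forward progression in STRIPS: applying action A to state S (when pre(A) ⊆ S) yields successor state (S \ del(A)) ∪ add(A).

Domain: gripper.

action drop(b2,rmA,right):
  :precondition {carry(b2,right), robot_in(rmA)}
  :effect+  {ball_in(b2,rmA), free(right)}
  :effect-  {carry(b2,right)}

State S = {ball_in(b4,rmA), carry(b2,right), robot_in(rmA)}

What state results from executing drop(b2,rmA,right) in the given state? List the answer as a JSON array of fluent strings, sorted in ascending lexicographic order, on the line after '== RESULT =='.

Compute (S \ del) ∪ add:
  pre ⊆ S: {carry(b2,right), robot_in(rmA)} ⊆ S  — applicable
  S \ del = {ball_in(b4,rmA), robot_in(rmA)}
  ∪ add   = {ball_in(b2,rmA), ball_in(b4,rmA), free(right), robot_in(rmA)}

== RESULT ==
["ball_in(b2,rmA)", "ball_in(b4,rmA)", "free(right)", "robot_in(rmA)"]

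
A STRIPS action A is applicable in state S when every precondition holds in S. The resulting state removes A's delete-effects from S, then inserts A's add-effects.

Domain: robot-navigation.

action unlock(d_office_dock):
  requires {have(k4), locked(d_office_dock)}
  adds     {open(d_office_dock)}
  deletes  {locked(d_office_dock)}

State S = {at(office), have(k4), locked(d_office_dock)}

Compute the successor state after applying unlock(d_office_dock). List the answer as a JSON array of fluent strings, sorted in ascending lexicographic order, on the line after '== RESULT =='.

Compute (S \ del) ∪ add:
  pre ⊆ S: {have(k4), locked(d_office_dock)} ⊆ S  — applicable
  S \ del = {at(office), have(k4)}
  ∪ add   = {at(office), have(k4), open(d_office_dock)}

== RESULT ==
["at(office)", "have(k4)", "open(d_office_dock)"]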